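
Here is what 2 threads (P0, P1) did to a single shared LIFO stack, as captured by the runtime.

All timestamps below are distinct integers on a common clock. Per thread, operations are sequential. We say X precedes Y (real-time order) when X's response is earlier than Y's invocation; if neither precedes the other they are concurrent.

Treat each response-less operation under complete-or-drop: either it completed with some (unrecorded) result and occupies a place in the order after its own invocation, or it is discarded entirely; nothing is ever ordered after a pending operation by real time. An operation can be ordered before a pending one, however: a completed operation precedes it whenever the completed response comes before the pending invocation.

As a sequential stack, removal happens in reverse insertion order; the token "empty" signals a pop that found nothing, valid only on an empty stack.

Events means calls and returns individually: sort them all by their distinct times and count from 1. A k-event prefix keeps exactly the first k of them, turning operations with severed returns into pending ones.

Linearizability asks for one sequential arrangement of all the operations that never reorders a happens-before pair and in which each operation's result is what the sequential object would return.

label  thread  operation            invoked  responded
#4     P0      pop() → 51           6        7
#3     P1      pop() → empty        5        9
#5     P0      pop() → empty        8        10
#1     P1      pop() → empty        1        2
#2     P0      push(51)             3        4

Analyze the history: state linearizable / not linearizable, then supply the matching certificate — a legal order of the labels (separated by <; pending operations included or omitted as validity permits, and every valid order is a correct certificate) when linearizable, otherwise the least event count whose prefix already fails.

linearizable — witness: #1 < #2 < #4 < #3 < #5

1. #1 pop() → empty, leaving stack <>
2. #2 push(51), leaving stack <51>
3. #4 pop() → 51, leaving stack <>
4. #3 pop() → empty, leaving stack <>
5. #5 pop() → empty, leaving stack <>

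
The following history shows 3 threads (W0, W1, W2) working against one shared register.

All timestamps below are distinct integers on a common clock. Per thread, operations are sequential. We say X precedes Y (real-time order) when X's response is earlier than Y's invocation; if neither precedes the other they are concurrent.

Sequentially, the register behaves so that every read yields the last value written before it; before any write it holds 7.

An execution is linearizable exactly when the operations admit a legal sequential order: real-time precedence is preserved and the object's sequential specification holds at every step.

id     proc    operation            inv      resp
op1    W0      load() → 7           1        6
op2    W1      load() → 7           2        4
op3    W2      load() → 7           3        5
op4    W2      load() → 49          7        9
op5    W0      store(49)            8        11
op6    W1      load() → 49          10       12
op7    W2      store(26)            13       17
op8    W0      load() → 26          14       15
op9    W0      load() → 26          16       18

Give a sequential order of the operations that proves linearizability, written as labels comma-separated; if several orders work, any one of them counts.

op1, op2, op3, op5, op4, op6, op7, op8, op9

1. op1 load() → 7, leaving value 7
2. op2 load() → 7, leaving value 7
3. op3 load() → 7, leaving value 7
4. op5 store(49), leaving value 49
5. op4 load() → 49, leaving value 49
6. op6 load() → 49, leaving value 49
7. op7 store(26), leaving value 26
8. op8 load() → 26, leaving value 26
9. op9 load() → 26, leaving value 26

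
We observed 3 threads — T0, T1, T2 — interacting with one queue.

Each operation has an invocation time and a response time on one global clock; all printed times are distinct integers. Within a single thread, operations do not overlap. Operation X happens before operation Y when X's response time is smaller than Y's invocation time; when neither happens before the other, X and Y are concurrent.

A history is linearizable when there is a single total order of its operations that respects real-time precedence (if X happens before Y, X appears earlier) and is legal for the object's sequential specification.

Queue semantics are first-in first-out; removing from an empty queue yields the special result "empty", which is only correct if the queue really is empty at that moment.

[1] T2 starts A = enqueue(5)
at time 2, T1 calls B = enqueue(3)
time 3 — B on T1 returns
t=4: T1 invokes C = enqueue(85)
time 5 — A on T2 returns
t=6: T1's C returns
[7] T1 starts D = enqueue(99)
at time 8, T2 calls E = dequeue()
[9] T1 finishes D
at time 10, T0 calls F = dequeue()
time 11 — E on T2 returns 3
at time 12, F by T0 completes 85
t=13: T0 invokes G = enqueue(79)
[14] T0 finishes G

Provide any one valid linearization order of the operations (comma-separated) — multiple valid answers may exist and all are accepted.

after step 1 (B enqueue(3)): queue <3>
after step 2 (C enqueue(85)): queue <3,85>
after step 3 (A enqueue(5)): queue <3,85,5>
after step 4 (D enqueue(99)): queue <3,85,5,99>
after step 5 (E dequeue() → 3): queue <85,5,99>
after step 6 (F dequeue() → 85): queue <5,99>
after step 7 (G enqueue(79)): queue <5,99,79>

B, C, A, D, E, F, G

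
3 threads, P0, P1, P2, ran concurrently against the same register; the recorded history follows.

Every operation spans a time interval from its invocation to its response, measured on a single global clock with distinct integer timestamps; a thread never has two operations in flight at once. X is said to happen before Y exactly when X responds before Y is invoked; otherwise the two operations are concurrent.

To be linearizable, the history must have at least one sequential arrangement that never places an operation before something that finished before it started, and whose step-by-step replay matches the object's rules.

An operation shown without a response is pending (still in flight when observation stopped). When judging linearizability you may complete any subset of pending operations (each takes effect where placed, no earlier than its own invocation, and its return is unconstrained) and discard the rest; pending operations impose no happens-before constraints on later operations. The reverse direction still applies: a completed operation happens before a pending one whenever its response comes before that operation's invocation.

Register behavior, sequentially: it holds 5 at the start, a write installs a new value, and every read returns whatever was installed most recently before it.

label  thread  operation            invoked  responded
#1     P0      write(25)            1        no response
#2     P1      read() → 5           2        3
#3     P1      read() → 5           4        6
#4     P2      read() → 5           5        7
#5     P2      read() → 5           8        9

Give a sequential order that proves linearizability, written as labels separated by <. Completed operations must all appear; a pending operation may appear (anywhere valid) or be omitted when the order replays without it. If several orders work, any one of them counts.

#2 < #3 < #4 < #5

1. #2 read() → 5, leaving value 5
2. #3 read() → 5, leaving value 5
3. #4 read() → 5, leaving value 5
4. #5 read() → 5, leaving value 5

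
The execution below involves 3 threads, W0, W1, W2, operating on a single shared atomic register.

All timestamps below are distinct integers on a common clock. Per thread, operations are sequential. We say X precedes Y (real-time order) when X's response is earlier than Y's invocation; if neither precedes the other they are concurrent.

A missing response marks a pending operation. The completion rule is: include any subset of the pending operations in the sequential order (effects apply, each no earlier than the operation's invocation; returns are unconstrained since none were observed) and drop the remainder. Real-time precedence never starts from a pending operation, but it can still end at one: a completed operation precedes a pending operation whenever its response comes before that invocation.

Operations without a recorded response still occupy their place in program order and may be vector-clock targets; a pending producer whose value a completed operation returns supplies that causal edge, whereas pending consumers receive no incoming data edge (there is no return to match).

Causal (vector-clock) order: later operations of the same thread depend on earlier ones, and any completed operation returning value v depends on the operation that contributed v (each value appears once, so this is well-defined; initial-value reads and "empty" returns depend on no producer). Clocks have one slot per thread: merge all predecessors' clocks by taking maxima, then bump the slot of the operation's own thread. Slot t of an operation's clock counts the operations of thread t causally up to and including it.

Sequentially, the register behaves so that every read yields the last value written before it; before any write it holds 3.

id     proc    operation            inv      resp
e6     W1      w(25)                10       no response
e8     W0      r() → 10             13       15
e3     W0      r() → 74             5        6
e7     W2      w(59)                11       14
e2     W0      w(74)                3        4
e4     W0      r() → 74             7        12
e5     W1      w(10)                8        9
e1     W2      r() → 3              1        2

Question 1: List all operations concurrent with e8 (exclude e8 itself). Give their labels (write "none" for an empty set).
e6, e7

e8 spans [13,15]; an op avoiding the whole window 13..15 is ordered, any other is concurrent
e1 [1,2]: before
e2 [3,4]: before
e3 [5,6]: before
e4 [7,12]: before
e5 [8,9]: before
e6 [10,…): concurrent
e7 [11,14]: concurrent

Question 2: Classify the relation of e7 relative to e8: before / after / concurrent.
concurrent

e7 spans [11,14], e8 spans [13,15]
the intervals overlap in both directions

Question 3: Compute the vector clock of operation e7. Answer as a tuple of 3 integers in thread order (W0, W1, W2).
(0, 0, 2)

invoked at 1, e1 has no predecessors; its own W2 bump gives (0, 0, 1)
invoked at 8, e5 has no predecessors; its own W1 bump gives (0, 1, 0)
invoked at 3, e2 has no predecessors; its own W0 bump gives (1, 0, 0)
e7, invoked 11, takes VC(e1)=(0, 0, 1) under max, adds 1 for W2 → (0, 0, 2)
e6, invoked 10, takes VC(e5)=(0, 1, 0) under max, adds 1 for W1 → (0, 2, 0)
e3, invoked 5, takes VC(e2)=(1, 0, 0) under max, adds 1 for W0 → (2, 0, 0)
e4, invoked 7, takes VC(e2)=(1, 0, 0), VC(e3)=(2, 0, 0) under max, adds 1 for W0 → (3, 0, 0)
e8, invoked 13, takes VC(e4)=(3, 0, 0), VC(e5)=(0, 1, 0) under max, adds 1 for W0 → (4, 1, 0)
target: VC(e7) = (0, 0, 2)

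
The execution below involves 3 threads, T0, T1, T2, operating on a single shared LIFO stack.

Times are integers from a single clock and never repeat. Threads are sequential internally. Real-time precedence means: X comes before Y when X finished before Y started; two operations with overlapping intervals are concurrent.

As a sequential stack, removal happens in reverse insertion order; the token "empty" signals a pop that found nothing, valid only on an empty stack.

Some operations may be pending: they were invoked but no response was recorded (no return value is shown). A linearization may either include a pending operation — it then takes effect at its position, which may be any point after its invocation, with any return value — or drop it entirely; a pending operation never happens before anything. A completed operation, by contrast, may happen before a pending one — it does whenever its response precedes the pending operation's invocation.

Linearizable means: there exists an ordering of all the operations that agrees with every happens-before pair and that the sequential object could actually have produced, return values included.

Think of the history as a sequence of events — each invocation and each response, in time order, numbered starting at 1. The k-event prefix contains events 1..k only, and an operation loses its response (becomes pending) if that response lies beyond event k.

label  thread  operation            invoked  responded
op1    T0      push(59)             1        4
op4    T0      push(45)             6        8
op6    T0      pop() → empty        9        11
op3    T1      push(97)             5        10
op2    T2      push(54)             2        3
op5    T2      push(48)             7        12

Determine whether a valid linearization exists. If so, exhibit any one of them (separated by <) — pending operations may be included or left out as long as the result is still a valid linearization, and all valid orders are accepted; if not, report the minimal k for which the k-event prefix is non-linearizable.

not linearizable — minimal violating prefix: 11 events

events 1..10 are fine; event 11 — the response of op6 at time 11 — makes the prefix non-linearizable
every one of the 6 real-time-consistent orders over 5 completed LIFO stack ops fails the sequential spec
completion choices over the 1 pending operation (op5) were checked; none helps
sample order op1, op2, op3, op4, op6 (pending dropped) stalls at step 5 — op6 pop() → empty has no legal effect
sample order op1, op2, op4, op3, op6 (pending dropped) stalls at step 5 — op6 pop() → empty has no legal effect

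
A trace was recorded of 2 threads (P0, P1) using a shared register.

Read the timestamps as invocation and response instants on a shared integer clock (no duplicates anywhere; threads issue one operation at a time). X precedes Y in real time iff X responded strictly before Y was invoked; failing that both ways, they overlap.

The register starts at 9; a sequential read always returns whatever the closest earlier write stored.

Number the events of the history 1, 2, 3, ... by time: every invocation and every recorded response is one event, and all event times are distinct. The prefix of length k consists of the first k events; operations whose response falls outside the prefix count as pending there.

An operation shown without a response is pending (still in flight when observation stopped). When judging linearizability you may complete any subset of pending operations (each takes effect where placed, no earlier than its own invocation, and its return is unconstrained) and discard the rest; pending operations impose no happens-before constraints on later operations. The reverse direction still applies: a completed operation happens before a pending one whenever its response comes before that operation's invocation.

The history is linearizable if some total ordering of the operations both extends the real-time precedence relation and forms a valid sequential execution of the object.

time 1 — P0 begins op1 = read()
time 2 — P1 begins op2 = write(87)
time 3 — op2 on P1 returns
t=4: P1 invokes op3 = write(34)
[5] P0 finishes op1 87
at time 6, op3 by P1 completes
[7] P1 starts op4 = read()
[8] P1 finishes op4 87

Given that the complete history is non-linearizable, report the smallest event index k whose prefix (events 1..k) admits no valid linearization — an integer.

8

events 1..7 are linearizable; a witness order is op2, op1, op3:
step 1: op2 write(87) — value 87
step 2: op1 read() → 87 — value 87
step 3: op3 write(34) — value 34
once event 8 joins (op4's response, time 8), exhaustive search finds no witness
for example op1, op2, op3, op4 fails at step 1: op1 read() → 87 is not legal there
for example op2, op1, op3, op4 fails at step 4: op4 read() → 87 is not legal there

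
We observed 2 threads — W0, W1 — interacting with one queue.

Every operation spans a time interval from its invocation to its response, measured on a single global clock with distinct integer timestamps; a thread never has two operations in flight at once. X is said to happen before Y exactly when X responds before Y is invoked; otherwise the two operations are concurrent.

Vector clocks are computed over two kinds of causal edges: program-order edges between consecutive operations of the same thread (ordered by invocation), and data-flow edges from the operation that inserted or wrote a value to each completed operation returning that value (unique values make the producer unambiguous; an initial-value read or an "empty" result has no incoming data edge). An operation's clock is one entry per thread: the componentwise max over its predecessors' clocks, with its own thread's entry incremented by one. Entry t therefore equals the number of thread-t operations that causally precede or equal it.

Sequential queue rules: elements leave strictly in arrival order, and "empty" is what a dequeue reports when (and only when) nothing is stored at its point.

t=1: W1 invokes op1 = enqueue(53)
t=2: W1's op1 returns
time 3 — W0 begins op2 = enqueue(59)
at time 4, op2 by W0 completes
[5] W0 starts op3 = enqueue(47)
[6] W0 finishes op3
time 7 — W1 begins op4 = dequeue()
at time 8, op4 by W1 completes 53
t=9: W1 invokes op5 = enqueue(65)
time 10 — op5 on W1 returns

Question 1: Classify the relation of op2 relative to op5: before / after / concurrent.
op2 spans [3,4], op5 spans [9,10]
resp(op2)=4 < inv(op5)=9

before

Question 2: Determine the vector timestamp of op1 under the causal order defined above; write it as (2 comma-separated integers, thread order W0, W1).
op1, invoked 1, has no incoming edges; only W1's bump applies → (0, 1)
op2, invoked 3, has no incoming edges; only W0's bump applies → (1, 0)
merge at op4 (invoked 7): VC(op1)=(0, 1), own-thread bump on W1 → (0, 2)
merge at op3 (invoked 5): VC(op2)=(1, 0), own-thread bump on W0 → (2, 0)
merge at op5 (invoked 9): VC(op4)=(0, 2), own-thread bump on W1 → (0, 3)
target: VC(op1) = (0, 1)

(0, 1)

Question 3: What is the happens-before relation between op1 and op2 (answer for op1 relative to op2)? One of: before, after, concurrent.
op1 spans [1,2], op2 spans [3,4]
resp(op1)=2 < inv(op2)=3

before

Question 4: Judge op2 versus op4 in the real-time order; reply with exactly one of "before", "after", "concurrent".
op2 spans [3,4], op4 spans [7,8]
resp(op2)=4 < inv(op4)=7

before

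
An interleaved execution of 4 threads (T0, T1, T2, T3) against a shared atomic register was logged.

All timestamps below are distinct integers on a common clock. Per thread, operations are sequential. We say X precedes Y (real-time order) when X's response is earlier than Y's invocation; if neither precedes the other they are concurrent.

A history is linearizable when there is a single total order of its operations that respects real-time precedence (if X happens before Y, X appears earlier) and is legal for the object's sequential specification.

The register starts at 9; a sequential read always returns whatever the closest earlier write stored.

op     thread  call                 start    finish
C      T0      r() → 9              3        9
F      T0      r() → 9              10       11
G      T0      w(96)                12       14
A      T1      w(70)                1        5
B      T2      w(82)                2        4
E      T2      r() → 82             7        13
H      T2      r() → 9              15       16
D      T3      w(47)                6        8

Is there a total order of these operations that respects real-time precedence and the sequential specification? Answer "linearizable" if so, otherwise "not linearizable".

not linearizable

cut after 10 events: linearizable; cut after 11 events (F responds, time 11): not linearizable
real-time-consistent orders of the 5 completed operations: 8 — all fail the atomic register replay
including or dropping the 1 pending operation (E) in any combination fails
e.g. A, B, C, D, F (pending dropped): illegal at step 3, since C r() → 9 cannot apply there
e.g. A, B, D, C, F (pending dropped): illegal at step 4, since C r() → 9 cannot apply there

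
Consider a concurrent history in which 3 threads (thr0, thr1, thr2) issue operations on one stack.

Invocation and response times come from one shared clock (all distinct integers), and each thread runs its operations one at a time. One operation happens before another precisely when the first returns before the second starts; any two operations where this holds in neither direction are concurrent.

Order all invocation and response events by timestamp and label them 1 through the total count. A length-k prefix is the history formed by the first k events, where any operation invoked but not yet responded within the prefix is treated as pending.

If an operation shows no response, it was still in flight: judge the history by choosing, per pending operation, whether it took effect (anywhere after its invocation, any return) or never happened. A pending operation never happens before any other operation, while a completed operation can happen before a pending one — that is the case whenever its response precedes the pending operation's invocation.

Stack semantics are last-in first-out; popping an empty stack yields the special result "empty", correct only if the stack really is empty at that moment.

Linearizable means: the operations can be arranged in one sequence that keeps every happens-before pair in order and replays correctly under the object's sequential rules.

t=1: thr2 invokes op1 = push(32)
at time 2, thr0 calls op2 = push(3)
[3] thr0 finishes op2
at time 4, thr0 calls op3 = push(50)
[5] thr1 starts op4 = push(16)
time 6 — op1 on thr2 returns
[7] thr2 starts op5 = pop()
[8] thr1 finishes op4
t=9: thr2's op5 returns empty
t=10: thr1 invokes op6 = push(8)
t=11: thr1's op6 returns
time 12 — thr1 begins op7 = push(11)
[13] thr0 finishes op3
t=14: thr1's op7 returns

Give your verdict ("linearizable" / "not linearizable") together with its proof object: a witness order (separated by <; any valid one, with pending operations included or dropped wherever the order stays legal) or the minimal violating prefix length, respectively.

through event 8 a valid linearization exists; event 9 (op5 responding at time 9) ends that
real-time-consistent orders of the 4 completed operations: 5 — all fail the stack replay
including or dropping the 1 pending operation (op3) in any combination fails
take op1, op2, op4, op5 (pending dropped): step 4 already fails, because op5 pop() → empty cannot occur there
take op1, op2, op5, op4 (pending dropped): step 3 already fails, because op5 pop() → empty cannot occur there

not linearizable — minimal violating prefix: 9 events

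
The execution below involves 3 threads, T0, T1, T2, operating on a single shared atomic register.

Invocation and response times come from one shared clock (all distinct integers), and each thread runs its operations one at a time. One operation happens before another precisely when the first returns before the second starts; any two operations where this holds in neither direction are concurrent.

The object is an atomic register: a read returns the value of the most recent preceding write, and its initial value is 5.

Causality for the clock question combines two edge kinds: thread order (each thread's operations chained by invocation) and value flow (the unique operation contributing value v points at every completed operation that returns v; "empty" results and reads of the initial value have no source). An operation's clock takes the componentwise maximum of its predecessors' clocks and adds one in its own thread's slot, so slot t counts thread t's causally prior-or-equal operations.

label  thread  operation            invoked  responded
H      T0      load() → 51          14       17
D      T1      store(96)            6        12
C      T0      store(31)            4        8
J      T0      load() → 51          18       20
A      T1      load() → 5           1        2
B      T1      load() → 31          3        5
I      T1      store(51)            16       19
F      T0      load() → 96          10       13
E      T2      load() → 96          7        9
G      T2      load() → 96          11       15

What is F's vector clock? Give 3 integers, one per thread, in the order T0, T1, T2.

(2, 3, 0)

A, invoked 1, has no incoming edges; only T1's bump applies → (0, 1, 0)
C, invoked 4, has no incoming edges; only T0's bump applies → (1, 0, 0)
VC(B, invoked at 3): max of VC(A)=(0, 1, 0), VC(C)=(1, 0, 0), then +1 on thread T1 → (1, 2, 0)
VC(D, invoked at 6): max of VC(B)=(1, 2, 0), then +1 on thread T1 → (1, 3, 0)
VC(E, invoked at 7): max of VC(D)=(1, 3, 0), then +1 on thread T2 → (1, 3, 1)
VC(I, invoked at 16): max of VC(D)=(1, 3, 0), then +1 on thread T1 → (1, 4, 0)
VC(F, invoked at 10): max of VC(C)=(1, 0, 0), VC(D)=(1, 3, 0), then +1 on thread T0 → (2, 3, 0)
VC(G, invoked at 11): max of VC(D)=(1, 3, 0), VC(E)=(1, 3, 1), then +1 on thread T2 → (1, 3, 2)
VC(H, invoked at 14): max of VC(F)=(2, 3, 0), VC(I)=(1, 4, 0), then +1 on thread T0 → (3, 4, 0)
VC(J, invoked at 18): max of VC(H)=(3, 4, 0), VC(I)=(1, 4, 0), then +1 on thread T0 → (4, 4, 0)
target: VC(F) = (2, 3, 0)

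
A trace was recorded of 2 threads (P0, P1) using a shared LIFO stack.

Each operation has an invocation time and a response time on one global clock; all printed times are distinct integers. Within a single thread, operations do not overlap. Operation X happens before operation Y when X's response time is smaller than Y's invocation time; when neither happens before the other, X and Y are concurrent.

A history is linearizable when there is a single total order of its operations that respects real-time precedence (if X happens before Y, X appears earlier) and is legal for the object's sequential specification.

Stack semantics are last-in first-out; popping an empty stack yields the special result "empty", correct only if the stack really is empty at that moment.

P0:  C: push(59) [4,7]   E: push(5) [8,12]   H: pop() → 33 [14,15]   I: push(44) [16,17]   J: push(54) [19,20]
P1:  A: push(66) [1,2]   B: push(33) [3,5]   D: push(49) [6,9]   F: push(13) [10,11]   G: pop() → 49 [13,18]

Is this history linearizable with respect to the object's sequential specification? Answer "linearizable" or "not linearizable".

the violation lands at event 15, H's response at time 15: events 1..14 linearize, events 1..15 do not
checked exhaustively: 8 real-time-consistent orders of 7 completed operations, zero legal LIFO stack replays
no completion choice of the 1 pending operation (G) rescues it — every subset was tried
take A, B, C, D, E, F, H (pending dropped): step 7 already fails, because H pop() → 33 cannot occur there
take A, B, C, D, F, E, H (pending dropped): step 7 already fails, because H pop() → 33 cannot occur there

not linearizable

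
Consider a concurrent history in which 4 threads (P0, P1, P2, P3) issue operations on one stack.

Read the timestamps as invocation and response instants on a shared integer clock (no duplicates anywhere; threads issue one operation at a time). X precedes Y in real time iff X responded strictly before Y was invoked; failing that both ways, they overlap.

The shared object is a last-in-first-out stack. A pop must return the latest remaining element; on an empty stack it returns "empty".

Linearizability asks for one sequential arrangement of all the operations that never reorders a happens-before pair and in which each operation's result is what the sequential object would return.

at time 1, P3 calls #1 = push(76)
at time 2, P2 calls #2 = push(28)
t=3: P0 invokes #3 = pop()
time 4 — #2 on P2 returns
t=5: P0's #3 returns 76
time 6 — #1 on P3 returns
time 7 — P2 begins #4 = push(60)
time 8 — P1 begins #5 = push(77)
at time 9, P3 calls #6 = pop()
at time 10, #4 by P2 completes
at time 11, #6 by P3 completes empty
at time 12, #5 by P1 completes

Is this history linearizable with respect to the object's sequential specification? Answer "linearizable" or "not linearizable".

the violation lands at event 11, #6's response at time 11: events 1..10 linearize, events 1..11 do not
every one of the 12 real-time-consistent orders over 5 completed stack ops fails the sequential spec
every completion of the 1 pending operation (#5) was checked; none linearizes
e.g. #1, #2, #3, #4, #6 (pending dropped): illegal at step 3, since #3 pop() → 76 cannot apply there
e.g. #1, #2, #3, #6, #4 (pending dropped): illegal at step 3, since #3 pop() → 76 cannot apply there

not linearizable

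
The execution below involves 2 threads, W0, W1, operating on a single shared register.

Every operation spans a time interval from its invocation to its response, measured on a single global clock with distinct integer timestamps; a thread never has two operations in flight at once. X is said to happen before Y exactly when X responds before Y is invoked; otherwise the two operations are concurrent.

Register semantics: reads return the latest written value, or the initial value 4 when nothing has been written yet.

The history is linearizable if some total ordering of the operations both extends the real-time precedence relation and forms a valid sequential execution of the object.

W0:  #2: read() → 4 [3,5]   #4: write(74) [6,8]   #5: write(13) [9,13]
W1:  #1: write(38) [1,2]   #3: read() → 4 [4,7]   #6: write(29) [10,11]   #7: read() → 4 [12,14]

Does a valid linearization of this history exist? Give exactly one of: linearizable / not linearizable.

events 1..4 are fine; event 5 — the response of #2 at time 5 — makes the prefix non-linearizable
a single order respects real time; the 2 completed register operations fail replay along it
including or dropping the 1 pending operation (#3) in any combination fails
take #1, #2 (pending dropped): step 2 already fails, because #2 read() → 4 cannot occur there

not linearizable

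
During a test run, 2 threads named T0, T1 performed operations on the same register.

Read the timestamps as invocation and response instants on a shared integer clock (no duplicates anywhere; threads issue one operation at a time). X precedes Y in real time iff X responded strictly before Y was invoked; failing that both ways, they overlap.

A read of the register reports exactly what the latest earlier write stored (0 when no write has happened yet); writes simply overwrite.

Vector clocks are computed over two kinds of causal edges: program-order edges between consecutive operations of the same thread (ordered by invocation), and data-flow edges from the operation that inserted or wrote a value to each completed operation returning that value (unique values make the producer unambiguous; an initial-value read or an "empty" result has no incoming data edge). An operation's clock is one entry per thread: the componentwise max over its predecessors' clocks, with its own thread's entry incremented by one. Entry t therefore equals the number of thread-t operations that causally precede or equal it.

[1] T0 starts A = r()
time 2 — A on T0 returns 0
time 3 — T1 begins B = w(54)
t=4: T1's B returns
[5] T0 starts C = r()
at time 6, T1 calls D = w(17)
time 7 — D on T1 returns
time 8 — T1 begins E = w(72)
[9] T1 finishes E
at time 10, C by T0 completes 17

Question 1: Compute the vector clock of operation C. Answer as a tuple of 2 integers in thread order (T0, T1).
B (invocation 3): nothing precedes it; T1's component alone gives (0, 1)
A (invocation 1): nothing precedes it; T0's component alone gives (1, 0)
invoked at 6, D merges VC(B)=(0, 1) and bumps T1's slot → (0, 2)
invoked at 8, E merges VC(D)=(0, 2) and bumps T1's slot → (0, 3)
invoked at 5, C merges VC(A)=(1, 0), VC(D)=(0, 2) and bumps T0's slot → (2, 2)
target: VC(C) = (2, 2)

(2, 2)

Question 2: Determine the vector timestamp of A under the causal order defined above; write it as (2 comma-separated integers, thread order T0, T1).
root op B, invoked 3: fresh clock plus T1's own tick → (0, 1)
root op A, invoked 1: fresh clock plus T0's own tick → (1, 0)
VC(D, invoked at 6): max of VC(B)=(0, 1), then +1 on thread T1 → (0, 2)
VC(E, invoked at 8): max of VC(D)=(0, 2), then +1 on thread T1 → (0, 3)
VC(C, invoked at 5): max of VC(A)=(1, 0), VC(D)=(0, 2), then +1 on thread T0 → (2, 2)
target: VC(A) = (1, 0)

(1, 0)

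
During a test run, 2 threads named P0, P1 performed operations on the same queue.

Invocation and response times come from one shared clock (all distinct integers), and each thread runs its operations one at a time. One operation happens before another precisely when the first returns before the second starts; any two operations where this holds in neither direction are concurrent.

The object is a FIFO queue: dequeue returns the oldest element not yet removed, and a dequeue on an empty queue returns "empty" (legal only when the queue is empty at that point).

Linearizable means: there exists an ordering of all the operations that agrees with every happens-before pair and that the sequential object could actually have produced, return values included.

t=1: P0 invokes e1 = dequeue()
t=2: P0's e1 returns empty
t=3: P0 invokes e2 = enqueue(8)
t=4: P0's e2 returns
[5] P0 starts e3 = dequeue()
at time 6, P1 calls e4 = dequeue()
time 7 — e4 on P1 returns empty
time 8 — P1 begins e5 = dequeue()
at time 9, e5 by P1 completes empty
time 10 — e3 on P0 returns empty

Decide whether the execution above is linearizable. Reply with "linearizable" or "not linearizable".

not linearizable

through event 9 a valid linearization exists; event 10 (e3 responding at time 10) ends that
3 orders of the 5 completed queue ops respect real time; none is legal
sample order e1, e2, e3, e4, e5 stalls at step 3 — e3 dequeue() → empty has no legal effect
sample order e1, e2, e4, e3, e5 stalls at step 3 — e4 dequeue() → empty has no legal effect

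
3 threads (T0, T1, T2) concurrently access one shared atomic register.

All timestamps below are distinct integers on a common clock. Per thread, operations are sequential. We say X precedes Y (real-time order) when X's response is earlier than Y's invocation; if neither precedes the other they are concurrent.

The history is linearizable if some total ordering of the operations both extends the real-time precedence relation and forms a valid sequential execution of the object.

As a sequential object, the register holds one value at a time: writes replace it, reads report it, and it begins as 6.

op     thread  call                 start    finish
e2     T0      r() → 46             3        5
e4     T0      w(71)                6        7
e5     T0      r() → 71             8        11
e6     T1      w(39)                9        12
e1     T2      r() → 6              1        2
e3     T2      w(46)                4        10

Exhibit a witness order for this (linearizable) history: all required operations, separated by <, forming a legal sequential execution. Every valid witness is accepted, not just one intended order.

e1 < e3 < e2 < e4 < e5 < e6

step 1: e1 r() → 6 — value 6
step 2: e3 w(46) — value 46
step 3: e2 r() → 46 — value 46
step 4: e4 w(71) — value 71
step 5: e5 r() → 71 — value 71
step 6: e6 w(39) — value 39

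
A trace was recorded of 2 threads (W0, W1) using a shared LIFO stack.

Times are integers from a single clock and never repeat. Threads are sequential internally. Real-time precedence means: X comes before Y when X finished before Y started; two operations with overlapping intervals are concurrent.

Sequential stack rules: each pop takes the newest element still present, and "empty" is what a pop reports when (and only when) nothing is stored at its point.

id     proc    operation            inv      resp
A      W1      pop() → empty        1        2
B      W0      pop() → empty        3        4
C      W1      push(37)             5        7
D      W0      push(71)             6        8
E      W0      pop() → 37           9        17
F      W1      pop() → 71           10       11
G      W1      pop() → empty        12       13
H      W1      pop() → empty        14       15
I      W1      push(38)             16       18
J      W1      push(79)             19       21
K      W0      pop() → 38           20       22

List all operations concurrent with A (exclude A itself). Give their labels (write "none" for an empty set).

none

overlap test against A [1,2]: concurrent iff the interval meets 1..2
B [3,4]: after
C [5,7]: after
D [6,8]: after
E [9,17]: after
F [10,11]: after
G [12,13]: after
H [14,15]: after
I [16,18]: after
J [19,21]: after
K [20,22]: after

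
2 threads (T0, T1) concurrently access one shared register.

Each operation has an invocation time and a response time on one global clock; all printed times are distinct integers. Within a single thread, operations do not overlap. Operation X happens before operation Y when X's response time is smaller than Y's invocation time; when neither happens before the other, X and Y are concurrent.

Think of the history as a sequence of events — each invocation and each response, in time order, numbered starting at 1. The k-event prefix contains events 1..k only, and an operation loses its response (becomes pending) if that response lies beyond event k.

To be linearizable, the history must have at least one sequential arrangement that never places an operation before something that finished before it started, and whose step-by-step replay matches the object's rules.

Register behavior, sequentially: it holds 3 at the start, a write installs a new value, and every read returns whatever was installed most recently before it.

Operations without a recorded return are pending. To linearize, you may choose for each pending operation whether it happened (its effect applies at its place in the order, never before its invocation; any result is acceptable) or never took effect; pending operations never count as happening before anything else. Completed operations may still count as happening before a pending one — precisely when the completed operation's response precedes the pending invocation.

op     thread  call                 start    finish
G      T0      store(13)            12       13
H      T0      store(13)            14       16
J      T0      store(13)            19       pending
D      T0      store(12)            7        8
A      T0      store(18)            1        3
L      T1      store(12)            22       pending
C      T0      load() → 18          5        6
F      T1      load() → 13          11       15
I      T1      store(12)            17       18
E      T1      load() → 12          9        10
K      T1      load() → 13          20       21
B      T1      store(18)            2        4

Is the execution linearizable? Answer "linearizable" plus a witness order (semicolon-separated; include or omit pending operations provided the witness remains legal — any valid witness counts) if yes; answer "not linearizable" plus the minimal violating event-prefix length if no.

1. A store(18), leaving value 18
2. B store(18), leaving value 18
3. C load() → 18, leaving value 18
4. D store(12), leaving value 12
5. E load() → 12, leaving value 12
6. G store(13), leaving value 13
7. F load() → 13, leaving value 13
8. H store(13), leaving value 13
9. I store(12), leaving value 12
10. J store(13) (pending, included), leaving value 13
11. K load() → 13, leaving value 13

linearizable — witness: A; B; C; D; E; G; F; H; I; J; K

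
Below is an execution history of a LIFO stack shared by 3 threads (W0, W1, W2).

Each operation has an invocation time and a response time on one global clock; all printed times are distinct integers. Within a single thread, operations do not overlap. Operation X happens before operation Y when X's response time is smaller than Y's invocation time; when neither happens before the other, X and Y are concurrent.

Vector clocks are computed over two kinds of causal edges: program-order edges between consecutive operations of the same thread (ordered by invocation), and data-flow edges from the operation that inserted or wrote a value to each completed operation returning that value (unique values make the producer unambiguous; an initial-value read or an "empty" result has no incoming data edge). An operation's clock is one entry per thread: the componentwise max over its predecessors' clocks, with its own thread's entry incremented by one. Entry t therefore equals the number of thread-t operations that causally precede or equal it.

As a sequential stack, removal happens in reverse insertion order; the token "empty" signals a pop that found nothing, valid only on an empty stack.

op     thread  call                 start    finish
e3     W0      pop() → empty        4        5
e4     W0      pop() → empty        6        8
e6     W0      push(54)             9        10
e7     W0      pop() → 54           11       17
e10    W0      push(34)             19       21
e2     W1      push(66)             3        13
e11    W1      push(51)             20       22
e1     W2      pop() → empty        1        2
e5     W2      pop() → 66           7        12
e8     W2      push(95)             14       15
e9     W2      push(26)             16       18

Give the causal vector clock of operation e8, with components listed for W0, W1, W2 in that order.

no predecessors for e1 (invoked 1): W2 increments from zero → (0, 0, 1)
no predecessors for e2 (invoked 3): W1 increments from zero → (0, 1, 0)
no predecessors for e3 (invoked 4): W0 increments from zero → (1, 0, 0)
merge at e11 (invoked 20): VC(e2)=(0, 1, 0), own-thread bump on W1 → (0, 2, 0)
merge at e4 (invoked 6): VC(e3)=(1, 0, 0), own-thread bump on W0 → (2, 0, 0)
merge at e5 (invoked 7): VC(e1)=(0, 0, 1), VC(e2)=(0, 1, 0), own-thread bump on W2 → (0, 1, 2)
merge at e6 (invoked 9): VC(e4)=(2, 0, 0), own-thread bump on W0 → (3, 0, 0)
merge at e8 (invoked 14): VC(e5)=(0, 1, 2), own-thread bump on W2 → (0, 1, 3)
merge at e7 (invoked 11): VC(e6)=(3, 0, 0), own-thread bump on W0 → (4, 0, 0)
merge at e9 (invoked 16): VC(e8)=(0, 1, 3), own-thread bump on W2 → (0, 1, 4)
merge at e10 (invoked 19): VC(e7)=(4, 0, 0), own-thread bump on W0 → (5, 0, 0)
target: VC(e8) = (0, 1, 3)

(0, 1, 3)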